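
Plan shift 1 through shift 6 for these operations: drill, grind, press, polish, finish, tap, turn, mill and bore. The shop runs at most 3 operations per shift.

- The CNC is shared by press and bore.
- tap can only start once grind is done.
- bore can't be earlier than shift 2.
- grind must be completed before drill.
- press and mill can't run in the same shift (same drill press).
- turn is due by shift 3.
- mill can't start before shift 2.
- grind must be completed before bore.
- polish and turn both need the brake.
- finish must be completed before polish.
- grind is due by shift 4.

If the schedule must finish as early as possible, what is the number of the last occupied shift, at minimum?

The precedence chain requires at least 2 distinct shifts.
With at most 3 per shift and 9 operations, at least 3 shifts are needed.
3 works (last occupied shift: shift 3): for example polish in shift 3; press in shift 3; grind in shift 1; tap in shift 3; bore in shift 2; drill in shift 2; mill in shift 2; turn in shift 1; finish in shift 1.

shift 3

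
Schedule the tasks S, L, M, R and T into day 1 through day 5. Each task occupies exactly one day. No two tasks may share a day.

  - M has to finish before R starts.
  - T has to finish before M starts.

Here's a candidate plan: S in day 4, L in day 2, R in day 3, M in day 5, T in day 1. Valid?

Invalid. M has to finish before R starts.

No two tasks may share a day — holds.
T has to finish before M starts — holds.
M has to finish before R starts — violated.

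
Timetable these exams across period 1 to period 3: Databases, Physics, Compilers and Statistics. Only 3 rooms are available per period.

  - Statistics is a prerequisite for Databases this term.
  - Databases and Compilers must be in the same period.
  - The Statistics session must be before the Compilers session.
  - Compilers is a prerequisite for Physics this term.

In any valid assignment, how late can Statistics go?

Downstream work caps Statistics at period 1.
Statistics at period 1 is achievable: Statistics in period 1; Databases in period 2; Compilers in period 2; Physics in period 3.

period 1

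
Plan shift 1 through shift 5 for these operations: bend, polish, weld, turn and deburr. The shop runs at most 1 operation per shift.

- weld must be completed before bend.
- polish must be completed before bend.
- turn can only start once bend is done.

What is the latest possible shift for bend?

shift 4

Precedence pushes bend to at least shift 2; downstream work caps bend at shift 4.
bend at shift 4 is achievable: turn=shift 5; polish=shift 1; deburr=shift 3; bend=shift 4; weld=shift 2.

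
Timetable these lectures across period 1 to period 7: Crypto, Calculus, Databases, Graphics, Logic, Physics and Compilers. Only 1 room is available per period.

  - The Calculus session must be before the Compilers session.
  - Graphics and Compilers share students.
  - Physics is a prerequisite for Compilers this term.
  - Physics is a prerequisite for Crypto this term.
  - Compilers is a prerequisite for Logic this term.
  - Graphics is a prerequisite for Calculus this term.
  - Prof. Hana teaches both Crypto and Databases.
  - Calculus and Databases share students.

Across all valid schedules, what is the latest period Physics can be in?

Downstream work caps Physics at period 5.
Physics at period 4 is achievable: Databases=period 3; Crypto=period 6; Physics=period 4; Compilers=period 5; Graphics=period 1; Logic=period 7; Calculus=period 2.
Nothing later works — the conflict and capacity constraints rule out every period after period 4.

period 4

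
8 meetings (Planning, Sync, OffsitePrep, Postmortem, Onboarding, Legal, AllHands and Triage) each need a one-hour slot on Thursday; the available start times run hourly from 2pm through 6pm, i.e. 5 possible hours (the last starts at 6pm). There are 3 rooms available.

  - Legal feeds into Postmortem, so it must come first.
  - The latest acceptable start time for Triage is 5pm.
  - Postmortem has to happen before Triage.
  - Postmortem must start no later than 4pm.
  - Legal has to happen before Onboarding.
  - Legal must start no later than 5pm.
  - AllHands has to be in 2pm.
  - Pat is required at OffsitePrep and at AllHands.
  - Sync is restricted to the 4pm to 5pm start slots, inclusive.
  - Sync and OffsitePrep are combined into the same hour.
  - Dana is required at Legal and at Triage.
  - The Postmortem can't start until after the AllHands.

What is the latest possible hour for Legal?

3pm

Legal's own window allows nothing later than 5pm; downstream work caps Legal at 3pm.
Legal at 3pm is achievable: Onboarding in 5pm; Postmortem in 4pm; OffsitePrep in 4pm; Triage in 5pm; Sync in 4pm; Legal in 3pm; Planning in 2pm; AllHands in 2pm.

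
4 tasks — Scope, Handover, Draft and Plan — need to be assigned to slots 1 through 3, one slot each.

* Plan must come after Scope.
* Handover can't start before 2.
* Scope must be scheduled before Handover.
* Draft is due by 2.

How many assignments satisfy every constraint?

Splitting on Scope: it can be 1 (8), 2 (2). Listing each branch's schedules as (Handover, Draft, Plan):
Scope=1: (2,1,2) (2,1,3) (2,2,2) (2,2,3) (3,1,2) (3,1,3) (3,2,2) (3,2,3) — 8.
Scope=2: (3,1,3) (3,2,3) — 2.
Summing: 8 + 2 = 10.

10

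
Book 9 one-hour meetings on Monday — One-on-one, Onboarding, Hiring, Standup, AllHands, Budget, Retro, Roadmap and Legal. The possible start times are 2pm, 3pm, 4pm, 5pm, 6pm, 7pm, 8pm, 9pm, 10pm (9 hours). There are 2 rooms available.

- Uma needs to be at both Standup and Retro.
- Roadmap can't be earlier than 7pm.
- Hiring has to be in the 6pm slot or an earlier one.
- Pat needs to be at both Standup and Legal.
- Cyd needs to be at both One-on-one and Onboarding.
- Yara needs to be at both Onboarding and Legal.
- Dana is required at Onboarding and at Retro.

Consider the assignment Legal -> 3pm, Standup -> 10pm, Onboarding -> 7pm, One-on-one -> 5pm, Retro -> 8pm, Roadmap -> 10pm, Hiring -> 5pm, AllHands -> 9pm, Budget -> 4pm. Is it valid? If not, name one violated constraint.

Yes, all constraints hold

Pat needs to be at both Standup and Legal — holds.
Uma needs to be at both Standup and Retro — holds.
Dana is required at Onboarding and at Retro — holds.
Hiring has to be in the 6pm slot or an earlier one — holds.
Cyd needs to be at both One-on-one and Onboarding — holds.
There are 2 rooms available — holds.
Roadmap can't be earlier than 7pm — holds.
Yara needs to be at both Onboarding and Legal — holds.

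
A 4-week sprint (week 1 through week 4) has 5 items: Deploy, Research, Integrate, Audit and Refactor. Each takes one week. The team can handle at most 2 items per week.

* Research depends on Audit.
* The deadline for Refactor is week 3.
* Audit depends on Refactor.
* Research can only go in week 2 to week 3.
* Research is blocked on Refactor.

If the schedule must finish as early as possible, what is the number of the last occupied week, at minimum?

3

The precedence chain requires at least 3 distinct weeks.
With at most 2 per week and 5 tasks, at least 3 weeks are needed.
3 works (last occupied week: week 3): for example Deploy -> week 1; Refactor -> week 1; Integrate -> week 2; Research -> week 3; Audit -> week 2.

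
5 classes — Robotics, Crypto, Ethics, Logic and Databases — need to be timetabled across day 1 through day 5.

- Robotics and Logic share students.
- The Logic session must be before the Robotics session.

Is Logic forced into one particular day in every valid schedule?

Logic can be day 1 (e.g. Databases=day 1, Crypto=day 1, Logic=day 1, Robotics=day 2, Ethics=day 1) or day 2 (e.g. Ethics in day 1; Crypto in day 1; Logic in day 2; Robotics in day 3; Databases in day 1).

No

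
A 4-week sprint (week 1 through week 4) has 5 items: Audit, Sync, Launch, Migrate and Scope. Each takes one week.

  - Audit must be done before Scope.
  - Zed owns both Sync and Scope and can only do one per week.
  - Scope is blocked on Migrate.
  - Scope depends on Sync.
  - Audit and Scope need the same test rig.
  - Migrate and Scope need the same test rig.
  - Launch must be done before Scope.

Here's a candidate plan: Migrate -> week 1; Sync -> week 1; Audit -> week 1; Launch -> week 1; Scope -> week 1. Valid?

Migrate and Scope need the same test rig — violated.
Launch must be done before Scope — violated.
Scope is blocked on Migrate — violated.
Zed owns both Sync and Scope and can only do one per week — violated.
Audit and Scope need the same test rig — violated.
Scope depends on Sync — violated.
Audit must be done before Scope — violated.

Invalid. Migrate and Scope need the same test rig.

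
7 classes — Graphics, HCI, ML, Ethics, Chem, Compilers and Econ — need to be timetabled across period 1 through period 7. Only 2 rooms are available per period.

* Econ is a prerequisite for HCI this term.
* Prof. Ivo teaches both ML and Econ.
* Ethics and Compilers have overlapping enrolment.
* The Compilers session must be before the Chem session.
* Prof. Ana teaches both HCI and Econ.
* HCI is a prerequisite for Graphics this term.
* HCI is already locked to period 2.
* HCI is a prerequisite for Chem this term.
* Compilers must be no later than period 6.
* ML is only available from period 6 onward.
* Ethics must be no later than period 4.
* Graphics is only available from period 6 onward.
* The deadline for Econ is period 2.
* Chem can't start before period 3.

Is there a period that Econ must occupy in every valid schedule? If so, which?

period 1

Econ's window is period 1–period 2.
HCI is fixed at period 2, and Econ can't share a period with HCI.
So Econ must be period 1.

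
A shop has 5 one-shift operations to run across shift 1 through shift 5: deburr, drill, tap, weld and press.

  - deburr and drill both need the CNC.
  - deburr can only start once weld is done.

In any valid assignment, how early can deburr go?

Precedence pushes deburr to at least shift 2.
deburr at shift 2 is achievable: weld in shift 1; drill in shift 1; deburr in shift 2; press in shift 1; tap in shift 1.

shift 2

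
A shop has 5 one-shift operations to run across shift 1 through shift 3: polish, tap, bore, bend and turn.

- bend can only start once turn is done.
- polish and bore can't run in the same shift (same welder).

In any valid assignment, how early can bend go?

Precedence pushes bend to at least shift 2.
bend at shift 2 is achievable: tap in shift 1; bend in shift 2; turn in shift 1; bore in shift 2; polish in shift 1.

shift 2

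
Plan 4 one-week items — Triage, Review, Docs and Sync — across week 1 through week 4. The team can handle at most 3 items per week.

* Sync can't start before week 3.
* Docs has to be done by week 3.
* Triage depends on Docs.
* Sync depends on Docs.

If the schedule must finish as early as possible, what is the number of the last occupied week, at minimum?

The precedence chain requires at least 2 distinct weeks.
With at most 3 per week and 4 work items, at least 2 weeks are needed.
Sync can't be placed before week 3, so the schedule must run through at least week 3.
3 works (last occupied week: week 3): for example Docs -> week 1, Sync -> week 3, Review -> week 1, Triage -> week 2.

week 3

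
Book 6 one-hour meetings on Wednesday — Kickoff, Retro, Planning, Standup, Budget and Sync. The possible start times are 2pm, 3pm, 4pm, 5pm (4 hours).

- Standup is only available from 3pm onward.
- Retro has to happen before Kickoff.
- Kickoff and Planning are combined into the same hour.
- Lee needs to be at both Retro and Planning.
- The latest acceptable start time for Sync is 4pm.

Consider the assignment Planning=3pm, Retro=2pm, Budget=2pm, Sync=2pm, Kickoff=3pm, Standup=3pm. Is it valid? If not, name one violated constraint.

Yes, all constraints hold

Retro has to happen before Kickoff — holds.
Standup is only available from 3pm onward — holds.
The latest acceptable start time for Sync is 4pm — holds.
Lee needs to be at both Retro and Planning — holds.
Kickoff and Planning are combined into the same hour — holds.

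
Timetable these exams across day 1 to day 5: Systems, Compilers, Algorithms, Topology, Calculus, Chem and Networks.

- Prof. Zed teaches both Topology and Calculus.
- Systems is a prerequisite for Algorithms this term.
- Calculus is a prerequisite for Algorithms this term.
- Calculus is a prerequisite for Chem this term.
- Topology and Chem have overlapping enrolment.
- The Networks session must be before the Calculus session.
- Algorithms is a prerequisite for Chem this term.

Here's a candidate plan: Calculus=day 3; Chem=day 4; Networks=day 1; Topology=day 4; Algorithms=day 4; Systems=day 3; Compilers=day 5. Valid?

No. Topology and Chem have overlapping enrolment is not satisfied.

Calculus is a prerequisite for Algorithms this term — holds.
Algorithms is a prerequisite for Chem this term — violated.
Calculus is a prerequisite for Chem this term — holds.
The Networks session must be before the Calculus session — holds.
Prof. Zed teaches both Topology and Calculus — holds.
Topology and Chem have overlapping enrolment — violated.
Systems is a prerequisite for Algorithms this term — holds.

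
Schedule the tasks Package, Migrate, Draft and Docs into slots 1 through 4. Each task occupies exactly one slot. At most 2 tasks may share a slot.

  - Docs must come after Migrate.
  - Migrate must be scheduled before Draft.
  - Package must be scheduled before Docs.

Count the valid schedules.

31

Splitting on Package: it can be 1 (14), 2 (11), 3 (6). Listing each branch's schedules as (Migrate, Draft, Docs):
Package=1: (1,2,2) (1,2,3) (1,2,4) (1,3,2) (1,3,3) (1,3,4) (1,4,2) (1,4,3) (1,4,4) (2,3,3) (2,3,4) (2,4,3) (2,4,4) (3,4,4) — 14.
Package=2: (1,2,3) (1,2,4) (1,3,3) (1,3,4) (1,4,3) (1,4,4) (2,3,3) (2,3,4) (2,4,3) (2,4,4) (3,4,4) — 11.
Package=3: (1,2,4) (1,3,4) (1,4,4) (2,3,4) (2,4,4) (3,4,4) — 6.
Summing: 14 + 11 + 6 = 31.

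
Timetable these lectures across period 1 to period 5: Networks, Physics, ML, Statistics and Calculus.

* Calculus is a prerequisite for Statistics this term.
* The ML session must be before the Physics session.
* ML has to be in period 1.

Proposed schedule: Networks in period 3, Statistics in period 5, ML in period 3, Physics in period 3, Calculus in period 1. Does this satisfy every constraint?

No. ML has to be in period 1 is not satisfied.

The ML session must be before the Physics session — violated.
ML has to be in period 1 — violated.
Calculus is a prerequisite for Statistics this term — holds.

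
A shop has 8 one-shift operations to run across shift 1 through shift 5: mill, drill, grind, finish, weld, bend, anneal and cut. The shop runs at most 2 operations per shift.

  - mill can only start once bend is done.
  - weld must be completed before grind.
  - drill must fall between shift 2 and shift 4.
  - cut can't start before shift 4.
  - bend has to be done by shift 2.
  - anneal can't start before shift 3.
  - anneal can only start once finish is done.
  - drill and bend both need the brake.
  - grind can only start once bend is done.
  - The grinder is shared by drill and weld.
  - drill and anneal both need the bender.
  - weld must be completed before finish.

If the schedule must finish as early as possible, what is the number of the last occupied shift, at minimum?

shift 4

The precedence chain requires at least 3 distinct shifts.
With at most 2 per shift and 8 operations, at least 4 shifts are needed.
cut can't be placed before shift 4, so the schedule must run through at least shift 4.
4 works (last occupied shift: shift 4): for example cut in shift 4, anneal in shift 3, weld in shift 1, grind in shift 3, finish in shift 2, bend in shift 1, mill in shift 4, drill in shift 2.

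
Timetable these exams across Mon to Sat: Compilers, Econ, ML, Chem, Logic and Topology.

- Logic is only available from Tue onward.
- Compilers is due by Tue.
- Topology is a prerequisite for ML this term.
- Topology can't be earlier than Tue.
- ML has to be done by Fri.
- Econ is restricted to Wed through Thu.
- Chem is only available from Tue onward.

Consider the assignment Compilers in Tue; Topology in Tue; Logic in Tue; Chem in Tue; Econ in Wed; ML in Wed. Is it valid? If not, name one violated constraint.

Yes, all constraints hold

Chem is only available from Tue onward — holds.
Compilers is due by Tue — holds.
Econ is restricted to Wed through Thu — holds.
ML has to be done by Fri — holds.
Topology can't be earlier than Tue — holds.
Topology is a prerequisite for ML this term — holds.
Logic is only available from Tue onward — holds.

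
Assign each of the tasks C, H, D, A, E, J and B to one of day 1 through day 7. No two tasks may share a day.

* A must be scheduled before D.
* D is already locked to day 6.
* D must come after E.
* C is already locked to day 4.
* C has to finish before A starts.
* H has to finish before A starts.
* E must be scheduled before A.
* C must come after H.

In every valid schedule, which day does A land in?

day 5

C is fixed at day 4 and must come before A, so A is at least day 5.
D is fixed at day 6 and must come after A, so A is at most day 5.
So A must be day 5.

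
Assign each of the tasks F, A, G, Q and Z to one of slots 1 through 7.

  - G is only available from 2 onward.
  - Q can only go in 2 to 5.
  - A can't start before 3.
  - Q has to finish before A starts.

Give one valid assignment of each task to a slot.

F=1, Q=2, Z=1, G=2, A=3

Checking: Q(2) before A(3); A=3 in [3,7]; G=2 in [2,7]; Q=2 in [2,5].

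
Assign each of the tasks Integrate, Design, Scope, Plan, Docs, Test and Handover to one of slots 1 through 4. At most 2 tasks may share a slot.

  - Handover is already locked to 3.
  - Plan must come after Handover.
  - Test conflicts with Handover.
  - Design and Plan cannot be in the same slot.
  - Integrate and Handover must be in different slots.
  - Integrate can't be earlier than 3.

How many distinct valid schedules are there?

24

Splitting on Design: it can be 1 (9), 2 (9), 3 (6). Listing each branch's schedules as (Integrate, Scope, Plan, Docs, Test, Handover):
Design=1: (4,1,4,2,2,3) (4,1,4,3,2,3) (4,2,4,1,2,3) (4,2,4,2,1,3) (4,2,4,3,1,3) (4,2,4,3,2,3) (4,3,4,1,2,3) (4,3,4,2,1,3) (4,3,4,2,2,3) — 9.
Design=2: (4,1,4,1,2,3) (4,1,4,2,1,3) (4,1,4,3,1,3) (4,1,4,3,2,3) (4,2,4,1,1,3) (4,2,4,3,1,3) (4,3,4,1,1,3) (4,3,4,1,2,3) (4,3,4,2,1,3) — 9.
Design=3: (4,1,4,1,2,3) (4,1,4,2,1,3) (4,1,4,2,2,3) (4,2,4,1,1,3) (4,2,4,1,2,3) (4,2,4,2,1,3) — 6.
Summing: 9 + 9 + 6 = 24.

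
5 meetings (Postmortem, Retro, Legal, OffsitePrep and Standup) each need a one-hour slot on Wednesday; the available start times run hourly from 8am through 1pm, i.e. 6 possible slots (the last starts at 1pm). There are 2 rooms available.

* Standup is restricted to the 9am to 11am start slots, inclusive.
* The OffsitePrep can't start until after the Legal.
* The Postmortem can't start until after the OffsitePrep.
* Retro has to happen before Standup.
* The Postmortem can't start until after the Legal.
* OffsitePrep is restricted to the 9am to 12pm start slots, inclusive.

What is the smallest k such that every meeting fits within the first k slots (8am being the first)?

The precedence chain requires at least 3 distinct slots.
With at most 2 per slot and 5 meetings, at least 3 slots are needed.
3 works (last occupied slot: 10am): for example Legal in 8am; Retro in 8am; Postmortem in 10am; Standup in 9am; OffsitePrep in 9am.

3 slots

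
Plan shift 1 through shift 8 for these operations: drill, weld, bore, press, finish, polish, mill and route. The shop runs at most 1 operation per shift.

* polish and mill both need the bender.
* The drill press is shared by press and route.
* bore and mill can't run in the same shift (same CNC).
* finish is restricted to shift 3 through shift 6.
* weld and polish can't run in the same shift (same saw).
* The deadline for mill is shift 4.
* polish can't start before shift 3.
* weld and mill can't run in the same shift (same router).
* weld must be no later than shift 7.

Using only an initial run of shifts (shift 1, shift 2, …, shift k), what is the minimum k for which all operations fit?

With at most 1 per shift and 8 operations, at least 8 shifts are needed.
finish can't be placed before shift 3, so the schedule must run through at least shift 3.
8 works (last occupied shift: shift 8): for example bore in shift 6, mill in shift 1, drill in shift 5, route in shift 8, polish in shift 4, finish in shift 3, weld in shift 2, press in shift 7.

8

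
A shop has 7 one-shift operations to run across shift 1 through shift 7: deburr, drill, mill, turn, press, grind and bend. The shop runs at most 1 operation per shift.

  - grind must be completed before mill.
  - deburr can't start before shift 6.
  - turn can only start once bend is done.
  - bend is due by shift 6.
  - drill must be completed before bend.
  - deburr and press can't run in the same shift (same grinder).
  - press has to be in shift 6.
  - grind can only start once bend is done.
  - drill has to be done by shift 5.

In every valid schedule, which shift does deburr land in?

shift 7

deburr's window is shift 6–shift 7.
press is fixed at shift 6, and deburr can't share a shift with press.
So deburr must be shift 7.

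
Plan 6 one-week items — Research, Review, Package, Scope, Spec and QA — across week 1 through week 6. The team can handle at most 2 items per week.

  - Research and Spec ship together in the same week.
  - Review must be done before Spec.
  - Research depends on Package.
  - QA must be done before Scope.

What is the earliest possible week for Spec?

week 2

Precedence pushes Spec to at least week 2.
Spec at week 2 is achievable: Research=week 2; Scope=week 4; Review=week 1; Spec=week 2; Package=week 1; QA=week 3.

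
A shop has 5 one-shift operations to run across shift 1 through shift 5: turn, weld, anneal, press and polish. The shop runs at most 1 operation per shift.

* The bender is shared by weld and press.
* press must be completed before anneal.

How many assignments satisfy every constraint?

60

Splitting on turn: it can be shift 1 (12), shift 2 (12), shift 3 (12), shift 4 (12), shift 5 (12). Listing each branch's schedules as (weld, anneal, press, polish) by shift number:
turn=shift 1: (2,4,3,5) (2,5,3,4) (2,5,4,3) (3,4,2,5) (3,5,2,4) (3,5,4,2) (4,3,2,5) (4,5,2,3) (4,5,3,2) (5,3,2,4) (5,4,2,3) (5,4,3,2) — 12.
turn=shift 2: (1,4,3,5) (1,5,3,4) (1,5,4,3) (3,4,1,5) (3,5,1,4) (3,5,4,1) (4,3,1,5) (4,5,1,3) (4,5,3,1) (5,3,1,4) (5,4,1,3) (5,4,3,1) — 12.
turn=shift 3: (1,4,2,5) (1,5,2,4) (1,5,4,2) (2,4,1,5) (2,5,1,4) (2,5,4,1) (4,2,1,5) (4,5,1,2) (4,5,2,1) (5,2,1,4) (5,4,1,2) (5,4,2,1) — 12.
turn=shift 4: (1,3,2,5) (1,5,2,3) (1,5,3,2) (2,3,1,5) (2,5,1,3) (2,5,3,1) (3,2,1,5) (3,5,1,2) (3,5,2,1) (5,2,1,3) (5,3,1,2) (5,3,2,1) — 12.
turn=shift 5: (1,3,2,4) (1,4,2,3) (1,4,3,2) (2,3,1,4) (2,4,1,3) (2,4,3,1) (3,2,1,4) (3,4,1,2) (3,4,2,1) (4,2,1,3) (4,3,1,2) (4,3,2,1) — 12.
Summing: 12 + 12 + 12 + 12 + 12 = 60.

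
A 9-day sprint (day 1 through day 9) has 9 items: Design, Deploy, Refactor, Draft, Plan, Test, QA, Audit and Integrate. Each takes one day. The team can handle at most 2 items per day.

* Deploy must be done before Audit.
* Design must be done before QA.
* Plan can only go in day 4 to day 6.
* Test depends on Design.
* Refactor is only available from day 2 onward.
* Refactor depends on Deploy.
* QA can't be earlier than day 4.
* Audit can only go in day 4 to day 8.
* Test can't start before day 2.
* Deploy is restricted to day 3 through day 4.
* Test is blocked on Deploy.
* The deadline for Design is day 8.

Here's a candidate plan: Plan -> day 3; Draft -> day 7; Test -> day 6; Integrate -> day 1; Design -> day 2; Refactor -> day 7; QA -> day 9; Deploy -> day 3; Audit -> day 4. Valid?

No. Plan can only go in day 4 to day 6 is not satisfied.

Test depends on Design — holds.
The deadline for Design is day 8 — holds.
The team can handle at most 2 items per day — holds.
Design must be done before QA — holds.
Deploy must be done before Audit — holds.
Test is blocked on Deploy — holds.
Refactor is only available from day 2 onward — holds.
Test can't start before day 2 — holds.
Plan can only go in day 4 to day 6 — violated.
QA can't be earlier than day 4 — holds.
Deploy is restricted to day 3 through day 4 — holds.
Audit can only go in day 4 to day 8 — holds.
Refactor depends on Deploy — holds.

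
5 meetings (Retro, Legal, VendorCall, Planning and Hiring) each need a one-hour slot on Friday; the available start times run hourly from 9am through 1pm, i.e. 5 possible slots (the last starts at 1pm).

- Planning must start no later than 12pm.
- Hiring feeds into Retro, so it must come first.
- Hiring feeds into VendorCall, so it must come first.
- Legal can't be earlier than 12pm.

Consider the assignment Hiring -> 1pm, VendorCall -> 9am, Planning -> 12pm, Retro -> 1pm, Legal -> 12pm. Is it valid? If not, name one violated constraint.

Hiring feeds into Retro, so it must come first — violated.
Planning must start no later than 12pm — holds.
Hiring feeds into VendorCall, so it must come first — violated.
Legal can't be earlier than 12pm — holds.

No — it violates: Hiring feeds into VendorCall, so it must come first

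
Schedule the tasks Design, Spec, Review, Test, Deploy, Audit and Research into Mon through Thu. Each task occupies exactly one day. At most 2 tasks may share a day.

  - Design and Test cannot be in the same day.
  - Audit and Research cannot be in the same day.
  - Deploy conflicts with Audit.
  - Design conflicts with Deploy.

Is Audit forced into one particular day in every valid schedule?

No

Audit can be Mon (e.g. Design -> Mon; Spec -> Tue; Research -> Thu; Audit -> Mon; Test -> Wed; Review -> Tue; Deploy -> Wed) or Tue (e.g. Spec in Mon; Test in Wed; Research in Thu; Design in Mon; Audit in Tue; Review in Tue; Deploy in Wed).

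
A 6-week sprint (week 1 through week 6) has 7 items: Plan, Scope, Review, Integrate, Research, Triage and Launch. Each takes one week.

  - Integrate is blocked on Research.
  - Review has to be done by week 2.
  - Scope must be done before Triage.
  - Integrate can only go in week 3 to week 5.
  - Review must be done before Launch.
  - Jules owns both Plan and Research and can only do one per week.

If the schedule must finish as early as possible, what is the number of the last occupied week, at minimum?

week 3

The precedence chain requires at least 2 distinct weeks.
Integrate can't be placed before week 3, so the schedule must run through at least week 3.
3 works (last occupied week: week 3): for example Triage -> week 2; Scope -> week 1; Launch -> week 2; Plan -> week 2; Research -> week 1; Integrate -> week 3; Review -> week 1.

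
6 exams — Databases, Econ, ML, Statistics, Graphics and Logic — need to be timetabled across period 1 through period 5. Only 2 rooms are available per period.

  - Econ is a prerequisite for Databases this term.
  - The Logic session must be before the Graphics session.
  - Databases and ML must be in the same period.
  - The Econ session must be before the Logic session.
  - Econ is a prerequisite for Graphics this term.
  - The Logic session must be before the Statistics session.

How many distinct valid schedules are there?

Splitting on Databases: it can be period 2 (5), period 3 (6), period 4 (6), period 5 (6). Listing each branch's schedules as (Econ, ML, Statistics, Graphics, Logic) by period number:
Databases=period 2: (1,2,4,4,3) (1,2,4,5,3) (1,2,5,4,3) (1,2,5,5,3) (1,2,5,5,4) — 5.
Databases=period 3: (1,3,4,4,2) (1,3,4,5,2) (1,3,5,4,2) (1,3,5,5,2) (1,3,5,5,4) (2,3,5,5,4) — 6.
Databases=period 4: (1,4,3,3,2) (1,4,3,5,2) (1,4,5,3,2) (1,4,5,5,2) (1,4,5,5,3) (2,4,5,5,3) — 6.
Databases=period 5: (1,5,3,3,2) (1,5,3,4,2) (1,5,4,3,2) (1,5,4,4,2) (1,5,4,4,3) (2,5,4,4,3) — 6.
Summing: 5 + 6 + 6 + 6 = 23.

23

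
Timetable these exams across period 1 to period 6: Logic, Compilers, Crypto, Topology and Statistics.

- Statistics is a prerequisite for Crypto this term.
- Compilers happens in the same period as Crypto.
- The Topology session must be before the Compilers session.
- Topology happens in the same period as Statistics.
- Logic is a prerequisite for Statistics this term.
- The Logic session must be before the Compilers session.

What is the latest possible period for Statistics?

period 5

Precedence pushes Statistics to at least period 2; downstream work caps Statistics at period 5.
Statistics at period 5 is achievable: Crypto -> period 6; Logic -> period 1; Topology -> period 5; Statistics -> period 5; Compilers -> period 6.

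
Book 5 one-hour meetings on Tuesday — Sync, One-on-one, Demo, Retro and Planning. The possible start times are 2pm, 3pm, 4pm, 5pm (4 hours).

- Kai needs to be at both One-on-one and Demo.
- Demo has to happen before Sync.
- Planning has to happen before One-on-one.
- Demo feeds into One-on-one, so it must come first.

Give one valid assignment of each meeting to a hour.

Demo -> 2pm, One-on-one -> 3pm, Sync -> 3pm, Retro -> 2pm, Planning -> 2pm

Checking: Demo(2pm) before Sync(3pm); Planning(2pm) before One-on-one(3pm); Demo(2pm) before One-on-one(3pm); One-on-one(3pm) != Demo(2pm).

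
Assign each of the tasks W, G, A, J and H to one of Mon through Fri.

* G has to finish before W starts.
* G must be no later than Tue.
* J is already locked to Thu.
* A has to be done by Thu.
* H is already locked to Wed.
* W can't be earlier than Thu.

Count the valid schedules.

16

Splitting on W: it can be Thu (8), Fri (8). Listing each branch's schedules as (G, A, J, H):
W=Thu: (Mon,Mon,Thu,Wed) (Mon,Tue,Thu,Wed) (Mon,Wed,Thu,Wed) (Mon,Thu,Thu,Wed) (Tue,Mon,Thu,Wed) (Tue,Tue,Thu,Wed) (Tue,Wed,Thu,Wed) (Tue,Thu,Thu,Wed) — 8.
W=Fri: (Mon,Mon,Thu,Wed) (Mon,Tue,Thu,Wed) (Mon,Wed,Thu,Wed) (Mon,Thu,Thu,Wed) (Tue,Mon,Thu,Wed) (Tue,Tue,Thu,Wed) (Tue,Wed,Thu,Wed) (Tue,Thu,Thu,Wed) — 8.
Summing: 8 + 8 = 16.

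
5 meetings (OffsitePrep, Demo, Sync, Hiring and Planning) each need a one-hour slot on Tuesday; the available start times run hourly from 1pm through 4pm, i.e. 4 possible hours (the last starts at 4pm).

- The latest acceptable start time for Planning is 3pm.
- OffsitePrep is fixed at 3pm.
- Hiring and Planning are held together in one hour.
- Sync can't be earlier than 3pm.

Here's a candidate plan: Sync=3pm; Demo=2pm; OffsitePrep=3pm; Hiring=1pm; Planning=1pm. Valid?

Valid

Sync can't be earlier than 3pm — holds.
Hiring and Planning are held together in one hour — holds.
The latest acceptable start time for Planning is 3pm — holds.
OffsitePrep is fixed at 3pm — holds.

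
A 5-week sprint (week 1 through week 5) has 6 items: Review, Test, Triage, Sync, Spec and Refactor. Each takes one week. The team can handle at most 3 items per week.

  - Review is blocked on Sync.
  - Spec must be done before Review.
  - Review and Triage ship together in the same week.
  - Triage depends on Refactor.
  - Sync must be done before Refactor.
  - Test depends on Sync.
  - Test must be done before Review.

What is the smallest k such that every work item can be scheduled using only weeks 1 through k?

The precedence chain requires at least 3 distinct weeks.
With at most 3 per week and 6 work items, at least 2 weeks are needed.
3 works (last occupied week: week 3): for example Triage=week 3, Refactor=week 2, Sync=week 1, Review=week 3, Spec=week 1, Test=week 2.

3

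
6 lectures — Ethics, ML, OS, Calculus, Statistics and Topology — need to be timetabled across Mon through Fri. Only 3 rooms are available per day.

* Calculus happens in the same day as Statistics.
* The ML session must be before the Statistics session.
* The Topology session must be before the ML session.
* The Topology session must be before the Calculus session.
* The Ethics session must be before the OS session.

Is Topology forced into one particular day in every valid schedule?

Topology can be Mon (e.g. ML -> Tue; OS -> Tue; Statistics -> Wed; Topology -> Mon; Calculus -> Wed; Ethics -> Mon) or Tue (e.g. OS in Tue, ML in Wed, Statistics in Thu, Topology in Tue, Calculus in Thu, Ethics in Mon).

No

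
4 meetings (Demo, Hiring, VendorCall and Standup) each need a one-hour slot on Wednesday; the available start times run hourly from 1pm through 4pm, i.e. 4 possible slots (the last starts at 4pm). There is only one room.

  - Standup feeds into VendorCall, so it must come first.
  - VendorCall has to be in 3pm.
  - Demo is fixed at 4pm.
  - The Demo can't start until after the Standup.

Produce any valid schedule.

Standup=1pm, VendorCall=3pm, Hiring=2pm, Demo=4pm

Checking: Standup(1pm) before Demo(4pm); Standup(1pm) before VendorCall(3pm); Demo=4pm in [4pm,4pm]; VendorCall=3pm in [3pm,3pm]; max 1 per slot (cap 1).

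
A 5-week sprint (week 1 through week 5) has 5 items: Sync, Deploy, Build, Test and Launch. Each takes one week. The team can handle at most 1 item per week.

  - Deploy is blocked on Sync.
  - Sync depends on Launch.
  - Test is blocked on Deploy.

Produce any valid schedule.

Test=week 4, Deploy=week 3, Launch=week 1, Build=week 5, Sync=week 2

Checking: Launch(week 1) before Sync(week 2); Sync(week 2) before Deploy(week 3); Deploy(week 3) before Test(week 4); max 1 per week (cap 1).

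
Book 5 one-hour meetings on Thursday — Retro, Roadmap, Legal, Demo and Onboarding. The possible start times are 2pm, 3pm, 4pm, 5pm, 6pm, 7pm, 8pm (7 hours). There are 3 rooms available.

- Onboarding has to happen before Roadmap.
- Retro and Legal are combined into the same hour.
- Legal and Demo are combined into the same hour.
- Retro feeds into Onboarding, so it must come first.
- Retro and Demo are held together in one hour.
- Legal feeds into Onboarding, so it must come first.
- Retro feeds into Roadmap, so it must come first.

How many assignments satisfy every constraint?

Splitting on Retro: it can be 2pm (15), 3pm (10), 4pm (6), 5pm (3), 6pm (1). Listing each branch's schedules as (Roadmap, Legal, Demo, Onboarding):
Retro=2pm: (4pm,2pm,2pm,3pm) (5pm,2pm,2pm,3pm) (5pm,2pm,2pm,4pm) (6pm,2pm,2pm,3pm) (6pm,2pm,2pm,4pm) (6pm,2pm,2pm,5pm) (7pm,2pm,2pm,3pm) (7pm,2pm,2pm,4pm) (7pm,2pm,2pm,5pm) (7pm,2pm,2pm,6pm) (8pm,2pm,2pm,3pm) (8pm,2pm,2pm,4pm) (8pm,2pm,2pm,5pm) (8pm,2pm,2pm,6pm) (8pm,2pm,2pm,7pm) — 15.
Retro=3pm: (5pm,3pm,3pm,4pm) (6pm,3pm,3pm,4pm) (6pm,3pm,3pm,5pm) (7pm,3pm,3pm,4pm) (7pm,3pm,3pm,5pm) (7pm,3pm,3pm,6pm) (8pm,3pm,3pm,4pm) (8pm,3pm,3pm,5pm) (8pm,3pm,3pm,6pm) (8pm,3pm,3pm,7pm) — 10.
Retro=4pm: (6pm,4pm,4pm,5pm) (7pm,4pm,4pm,5pm) (7pm,4pm,4pm,6pm) (8pm,4pm,4pm,5pm) (8pm,4pm,4pm,6pm) (8pm,4pm,4pm,7pm) — 6.
Retro=5pm: (7pm,5pm,5pm,6pm) (8pm,5pm,5pm,6pm) (8pm,5pm,5pm,7pm) — 3.
Retro=6pm: (8pm,6pm,6pm,7pm) — 1.
Summing: 15 + 10 + 6 + 3 + 1 = 35.

35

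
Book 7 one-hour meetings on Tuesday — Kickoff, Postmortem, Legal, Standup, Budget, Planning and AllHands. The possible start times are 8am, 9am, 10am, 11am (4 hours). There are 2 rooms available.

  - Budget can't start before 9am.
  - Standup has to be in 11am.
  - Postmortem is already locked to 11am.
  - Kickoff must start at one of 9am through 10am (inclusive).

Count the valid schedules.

Splitting on Kickoff: it can be 9am (18), 10am (18). Listing each branch's schedules as (Postmortem, Legal, Standup, Budget, Planning, AllHands):
Kickoff=9am: (11am,8am,11am,9am,8am,10am) (11am,8am,11am,9am,10am,8am) (11am,8am,11am,9am,10am,10am) (11am,8am,11am,10am,8am,9am) (11am,8am,11am,10am,8am,10am) (11am,8am,11am,10am,9am,8am) (11am,8am,11am,10am,9am,10am) (11am,8am,11am,10am,10am,8am) (11am,8am,11am,10am,10am,9am) (11am,9am,11am,10am,8am,8am) (11am,9am,11am,10am,8am,10am) (11am,9am,11am,10am,10am,8am) (11am,10am,11am,9am,8am,8am) (11am,10am,11am,9am,8am,10am) (11am,10am,11am,9am,10am,8am) (11am,10am,11am,10am,8am,8am) (11am,10am,11am,10am,8am,9am) (11am,10am,11am,10am,9am,8am) — 18.
Kickoff=10am: (11am,8am,11am,9am,8am,9am) (11am,8am,11am,9am,8am,10am) (11am,8am,11am,9am,9am,8am) (11am,8am,11am,9am,9am,10am) (11am,8am,11am,9am,10am,8am) (11am,8am,11am,9am,10am,9am) (11am,8am,11am,10am,8am,9am) (11am,8am,11am,10am,9am,8am) (11am,8am,11am,10am,9am,9am) (11am,9am,11am,9am,8am,8am) (11am,9am,11am,9am,8am,10am) (11am,9am,11am,9am,10am,8am) (11am,9am,11am,10am,8am,8am) (11am,9am,11am,10am,8am,9am) (11am,9am,11am,10am,9am,8am) (11am,10am,11am,9am,8am,8am) (11am,10am,11am,9am,8am,9am) (11am,10am,11am,9am,9am,8am) — 18.
Summing: 18 + 18 = 36.

36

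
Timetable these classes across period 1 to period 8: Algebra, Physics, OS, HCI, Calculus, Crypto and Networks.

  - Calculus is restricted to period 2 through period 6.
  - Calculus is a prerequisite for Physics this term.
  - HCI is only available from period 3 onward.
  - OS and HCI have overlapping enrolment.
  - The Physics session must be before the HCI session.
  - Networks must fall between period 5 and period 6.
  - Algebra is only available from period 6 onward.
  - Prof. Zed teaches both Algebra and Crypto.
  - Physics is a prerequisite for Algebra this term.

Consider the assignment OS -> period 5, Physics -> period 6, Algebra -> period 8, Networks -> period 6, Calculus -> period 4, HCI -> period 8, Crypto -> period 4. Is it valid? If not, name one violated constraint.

Yes, all constraints hold

HCI is only available from period 3 onward — holds.
Algebra is only available from period 6 onward — holds.
Networks must fall between period 5 and period 6 — holds.
Calculus is a prerequisite for Physics this term — holds.
Physics is a prerequisite for Algebra this term — holds.
The Physics session must be before the HCI session — holds.
Prof. Zed teaches both Algebra and Crypto — holds.
Calculus is restricted to period 2 through period 6 — holds.
OS and HCI have overlapping enrolment — holds.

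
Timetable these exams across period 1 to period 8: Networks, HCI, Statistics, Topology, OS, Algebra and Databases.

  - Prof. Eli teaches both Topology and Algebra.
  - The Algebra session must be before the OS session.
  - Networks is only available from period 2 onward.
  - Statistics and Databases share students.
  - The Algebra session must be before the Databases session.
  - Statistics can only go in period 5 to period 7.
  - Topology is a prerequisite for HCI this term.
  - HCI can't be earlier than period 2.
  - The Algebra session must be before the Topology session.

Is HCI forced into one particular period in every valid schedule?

HCI can be period 3 (e.g. Networks in period 2; Databases in period 2; Statistics in period 5; Algebra in period 1; Topology in period 2; HCI in period 3; OS in period 2) or period 4 (e.g. OS=period 2; Algebra=period 1; HCI=period 4; Statistics=period 5; Databases=period 2; Topology=period 2; Networks=period 2).

No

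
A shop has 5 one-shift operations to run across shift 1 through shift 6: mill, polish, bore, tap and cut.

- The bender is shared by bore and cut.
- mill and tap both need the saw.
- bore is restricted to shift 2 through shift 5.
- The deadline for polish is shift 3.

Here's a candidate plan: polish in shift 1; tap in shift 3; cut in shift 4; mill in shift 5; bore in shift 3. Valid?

bore is restricted to shift 2 through shift 5 — holds.
The bender is shared by bore and cut — holds.
mill and tap both need the saw — holds.
The deadline for polish is shift 3 — holds.

Yes, all constraints hold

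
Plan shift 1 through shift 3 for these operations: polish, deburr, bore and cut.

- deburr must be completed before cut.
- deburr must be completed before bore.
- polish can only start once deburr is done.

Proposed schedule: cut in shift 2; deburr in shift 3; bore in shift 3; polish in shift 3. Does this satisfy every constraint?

No — it violates: deburr must be completed before cut

deburr must be completed before bore — violated.
polish can only start once deburr is done — violated.
deburr must be completed before cut — violated.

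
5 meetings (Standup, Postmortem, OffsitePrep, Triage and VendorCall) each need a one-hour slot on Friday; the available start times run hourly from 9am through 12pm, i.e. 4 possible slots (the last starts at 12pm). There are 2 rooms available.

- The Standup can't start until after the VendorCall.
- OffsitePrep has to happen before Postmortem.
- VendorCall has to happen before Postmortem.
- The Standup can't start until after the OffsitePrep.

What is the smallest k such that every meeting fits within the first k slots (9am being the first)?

The precedence chain requires at least 2 distinct slots.
With at most 2 per slot and 5 meetings, at least 3 slots are needed.
3 works (last occupied slot: 11am): for example Postmortem=10am, OffsitePrep=9am, VendorCall=9am, Standup=10am, Triage=11am.

3 slots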